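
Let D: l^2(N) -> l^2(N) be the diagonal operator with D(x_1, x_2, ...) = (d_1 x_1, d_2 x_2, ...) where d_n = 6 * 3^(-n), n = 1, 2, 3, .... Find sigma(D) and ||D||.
sigma(D) = {6 * 3^(-n) : n ≥ 1} ∪ {0}; ||D|| = 2

A bounded diagonal operator on l^2 with diagonal entries d_n has spectrum equal to the closure of {d_n : n ≥ 1}: every d_n is an eigenvalue (with eigenvector e_n), so {d_n} ⊂ sigma(D); the spectrum is closed, so its closure is too; and for lambda not in the closure, (D - lambda I) has bounded inverse (the diagonal entries 1/(d_n - lambda) are bounded). For our sequence d_n = 6 * 3^(-n), n = 1, 2, 3, ...:
  - {d_n} = {6 * 3^(-n) : n ≥ 1}; the only limit point is 0
  - closure = {6 * 3^(-n) : n ≥ 1} ∪ {0}
For the norm: a diagonal operator has ||D|| = sup_n |d_n|. Here d_n = 6 * 3^(-n) is positive and decreasing, so sup_n |d_n| = d_1 = 6/3 = 2. So ||D|| = 2.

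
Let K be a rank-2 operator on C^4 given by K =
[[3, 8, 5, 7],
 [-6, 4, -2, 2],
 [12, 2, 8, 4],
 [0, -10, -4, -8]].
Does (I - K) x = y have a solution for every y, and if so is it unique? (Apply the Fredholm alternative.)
(I - K) is invertible (det(I - K) = -30 ≠ 0), so for every y in C^4 the equation (I - K) x = y has a unique solution.

K has rank 2 and factors as K = U V^T = u1 v1^T + u2 v2^T with u1 = (-1, -2, 2, 2), v1 = (3, -2, 1, -1), u2 = (-3, 0, -3, 3), v2 = (-2, -2, -2, -2) (multiplying out reproduces the displayed K). The nonzero eigenvalues of U V^T coincide with those of the 2 x 2 matrix G = V^T U = [[v1·u1, v1·u2], [v2·u1, v2·u2]] = [[1, -15], [-2, 6]], and by the Sylvester determinant identity det(I_4 - U V^T) = det(I_2 - V^T U) = det([[0, 15], [2, -5]]) = (0)(-5) - (15)(2) = -30. (Direct check: I - K =
[[-2, -8, -5, -7],
 [6, -3, 2, -2],
 [-12, -2, -7, -4],
 [0, 10, 4, 9]]
has determinant -30.) The finite-dimensional Fredholm alternative says: either (I - K) is invertible, or ker(I - K) ≠ {0} and then range(I - K) = ker((I - K)^*)^⊥, with dim ker(I - K) = dim ker((I - K)^*). Since det(I - K) ≠ 0, 1 is not an eigenvalue of K and ker(I - K) = {0}, so we are in the first case: for every y there is a unique x = (I - K)^(-1) y. (Explicitly, by the Woodbury identity, (I - U V^T)^(-1) = I + U (I_2 - G)^(-1) V^T.)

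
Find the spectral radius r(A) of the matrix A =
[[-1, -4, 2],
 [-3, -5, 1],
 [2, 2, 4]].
r(A) ≈ 7.4416

The eigenvalues of A are the roots of its characteristic polynomial. With M = A (coefficients from the trace, the sum of principal 2x2 minors, and det A):
  p(λ) = det(λ I - M) = λ^3 + 2λ^2 - 37λ + 26.
No integer candidate from the rational root theorem (±divisors of 26) is a root, so the roots are irrational. The cubic discriminant is Δ = 154372 > 0, so there are three distinct real roots. p(-8) = -62 and p(-7) = 40 have opposite signs, so a root lies in (-8, -7); Newton's method refines it to λ ≈ -7.4416. p(0) = 26 and p(1) = -8 have opposite signs, so a root lies in (0, 1); Newton's method refines it to λ ≈ 0.7437. p(4) = -26 and p(5) = 16 have opposite signs, so a root lies in (4, 5); Newton's method refines it to λ ≈ 4.6979. Check (Vieta): the three roots sum to -2, matching tr M = -2.
Thus the eigenvalues (to 4 decimals) are -7.4416 (modulus 7.4416); 0.7437 (modulus 0.7437); 4.6979 (modulus 4.6979). The spectral radius is the largest modulus: r(A) ≈ 7.4416. (Cross-check: r(A) ≤ ||A||_2 ≈ 7.582; equality holds whenever A is normal, though it can also hold for some non-normal A.)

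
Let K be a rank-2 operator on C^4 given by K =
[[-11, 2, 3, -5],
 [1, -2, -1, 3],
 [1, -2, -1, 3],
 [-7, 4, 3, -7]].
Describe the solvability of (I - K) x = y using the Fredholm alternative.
(I - K) is invertible (det(I - K) = 92 ≠ 0), so for every y in C^4 the equation (I - K) x = y has a unique solution.

K has rank 2 and factors as K = U V^T = u1 v1^T + u2 v2^T with u1 = (3, -1, -1, 3), v1 = (-3, 1, 1, -2), u2 = (-1, -1, -1, 1), v2 = (2, 1, 0, -1) (multiplying out reproduces the displayed K). The nonzero eigenvalues of U V^T coincide with those of the 2 x 2 matrix G = V^T U = [[v1·u1, v1·u2], [v2·u1, v2·u2]] = [[-17, -1], [2, -4]], and by the Sylvester determinant identity det(I_4 - U V^T) = det(I_2 - V^T U) = det([[18, 1], [-2, 5]]) = (18)(5) - (1)(-2) = 92. (Direct check: I - K =
[[12, -2, -3, 5],
 [-1, 3, 1, -3],
 [-1, 2, 2, -3],
 [7, -4, -3, 8]]
has determinant 92.) The finite-dimensional Fredholm alternative says: either (I - K) is invertible, or ker(I - K) ≠ {0} and then range(I - K) = ker((I - K)^*)^⊥, with dim ker(I - K) = dim ker((I - K)^*). Since det(I - K) ≠ 0, 1 is not an eigenvalue of K and ker(I - K) = {0}, so we are in the first case: for every y there is a unique x = (I - K)^(-1) y. (Explicitly, by the Woodbury identity, (I - U V^T)^(-1) = I + U (I_2 - G)^(-1) V^T.)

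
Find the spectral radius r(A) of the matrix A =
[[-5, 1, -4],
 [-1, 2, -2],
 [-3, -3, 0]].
r(A) = (3 + sqrt(117))/2 ≈ 6.9083

The eigenvalues of A are the roots of its characteristic polynomial. With M = A (coefficients from the trace, the sum of principal 2x2 minors, and det A):
  p(λ) = det(λ I - M) = λ^3 + 3λ^2 - 27λ.
The constant term is 0, so λ = 0 is a root. Dividing out λ leaves p(λ) = λ(λ^2 + 3λ - 27). For λ^2 + 3λ - 27 the discriminant is 117. It is nonnegative but not a perfect square, so the roots are real and irrational: λ = (-3 ± sqrt(117))/2 ≈ 3.9083, -6.9083.
Thus the eigenvalues (to 4 decimals) are 3.9083 (modulus 3.9083); -6.9083 (modulus 6.9083); 0 (modulus 0). The spectral radius is the largest modulus: r(A) = (3 + sqrt(117))/2 ≈ 6.9083. (Cross-check: r(A) ≤ ||A||_2 ≈ 7.1414; equality holds whenever A is normal, though it can also hold for some non-normal A.)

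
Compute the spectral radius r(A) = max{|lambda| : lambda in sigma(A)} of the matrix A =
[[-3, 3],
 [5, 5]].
r(A) = (2 + sqrt(124))/2 ≈ 6.5678

The eigenvalues of A are the roots of its characteristic polynomial. With M = A (coefficients from the trace and determinant):
  p(λ) = det(λ I - M) = λ^2 - 2λ - 30.
For λ^2 - 2λ - 30 the discriminant is 124. It is nonnegative but not a perfect square, so the roots are real and irrational: λ = (2 ± sqrt(124))/2 ≈ 6.5678, -4.5678.
Thus the eigenvalues (to 4 decimals) are 6.5678 (modulus 6.5678); -4.5678 (modulus 4.5678). The spectral radius is the largest modulus: r(A) = (2 + sqrt(124))/2 ≈ 6.5678. (Cross-check: r(A) ≤ ||A||_2 ≈ 7.0711; equality holds whenever A is normal, though it can also hold for some non-normal A.)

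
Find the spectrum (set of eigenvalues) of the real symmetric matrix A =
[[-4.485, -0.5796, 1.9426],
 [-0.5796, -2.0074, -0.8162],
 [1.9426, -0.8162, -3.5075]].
sigma(A) ≈ {-6, -3, -1}

A is real symmetric, so its spectrum consists of real eigenvalues. Expanding the characteristic polynomial of the displayed matrix gives
  det(λ I - A) = p(λ) = λ^3 + (10)λ^2 + (27)λ + (18).
Solving p(λ) = 0 yields eigenvalues ≈ -6, -3, -1. (A is shown rounded to 4 decimals, so these recover the underlying integer eigenvalues to within that precision.)
Verification: the trace of A = -10 equals the sum of eigenvalues -10, and det(A) ≈ -17.9993 matches the eigenvalue product -18.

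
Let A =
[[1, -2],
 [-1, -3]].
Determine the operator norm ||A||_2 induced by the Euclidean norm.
||A||_2 = sqrt((15 + sqrt(125))/2) ≈ 3.618 (= sqrt(largest eigenvalue of A^T A))

||A||_2 = sigma_max(A) = sqrt(lambda_max(A^T A)). Form the symmetric matrix M = A^T A =
[[2, 1],
 [1, 13]].
Its characteristic polynomial (trace, determinant of M give the coefficients) is
  p(λ) = det(λ I - M) = λ^2 - 15λ + 25.
For λ^2 - 15λ + 25 the discriminant is 125. It is nonnegative but not a perfect square, so the roots are real and irrational: λ = (15 ± sqrt(125))/2 ≈ 13.0902, 1.9098.
So the eigenvalues of A^T A are ≈ 1.9098, 13.0902 (all ≥ 0, as they must be for A^T A). The largest is λ_max = (15 + sqrt(125))/2 ≈ 13.0902, hence ||A||_2 = sqrt(λ_max) = sqrt((15 + sqrt(125))/2) ≈ 3.618.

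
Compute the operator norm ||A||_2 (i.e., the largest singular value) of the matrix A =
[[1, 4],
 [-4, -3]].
||A||_2 = sqrt((42 + sqrt(1088))/2) ≈ 6.1231 (= sqrt(largest eigenvalue of A^T A))

||A||_2 = sigma_max(A) = sqrt(lambda_max(A^T A)). Form the symmetric matrix M = A^T A =
[[17, 16],
 [16, 25]].
Its characteristic polynomial (trace, determinant of M give the coefficients) is
  p(λ) = det(λ I - M) = λ^2 - 42λ + 169.
For λ^2 - 42λ + 169 the discriminant is 1088. It is nonnegative but not a perfect square, so the roots are real and irrational: λ = (42 ± sqrt(1088))/2 ≈ 37.4924, 4.5076.
So the eigenvalues of A^T A are ≈ 4.5076, 37.4924 (all ≥ 0, as they must be for A^T A). The largest is λ_max = (42 + sqrt(1088))/2 ≈ 37.4924, hence ||A||_2 = sqrt(λ_max) = sqrt((42 + sqrt(1088))/2) ≈ 6.1231.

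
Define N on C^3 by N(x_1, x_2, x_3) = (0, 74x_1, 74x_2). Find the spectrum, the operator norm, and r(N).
sigma(N) = {0}; ||N|| = 74; r(N) = 0. (N is nilpotent with N^3 = 0.)

On C^3, N is a strictly lower-triangular matrix with 74 on the subdiagonal and zeros elsewhere, so its characteristic polynomial is lambda^3 and every eigenvalue is 0: sigma(N) = {0}. For the operator norm, N e_i = 74e_{i+1} for i = 1, ..., 2 and N e_3 = 0, so the singular values of N are 74 (with multiplicity 2) and 0; hence ||N|| = 74. The spectral radius r(N) = max|lambda| = 0. Note ||N|| > r(N) — characteristic of non-normal nilpotent operators. Indeed N^3 = 0.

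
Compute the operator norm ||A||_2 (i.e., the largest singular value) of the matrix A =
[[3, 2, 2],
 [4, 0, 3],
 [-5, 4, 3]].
||A||_2 ≈ 7.474 (= sqrt(largest eigenvalue of A^T A))

||A||_2 = sigma_max(A) = sqrt(lambda_max(A^T A)). Form the symmetric matrix M = A^T A =
[[50, -14, 3],
 [-14, 20, 16],
 [3, 16, 22]].
Its characteristic polynomial (trace, sum of principal 2x2 minors, determinant of M give the coefficients) is
  p(λ) = det(λ I - M) = λ^3 - 92λ^2 + 2079λ - 3364.
No integer candidate from the rational root theorem (±divisors of 3364) is a root, so the roots are irrational. The cubic discriminant is Δ = 1437780484 > 0, so there are three distinct real roots. p(1) = -1376 and p(2) = 434 have opposite signs, so a root lies in (1, 2); Newton's method refines it to λ ≈ 1.7512. p(34) = 274 and p(35) = -424 have opposite signs, so a root lies in (34, 35); Newton's method refines it to λ ≈ 34.3887. p(55) = -944 and p(56) = 164 have opposite signs, so a root lies in (55, 56); Newton's method refines it to λ ≈ 55.8601. Check (Vieta): the three roots sum to 92, matching tr M = 92.
So the eigenvalues of A^T A are ≈ 1.7512, 34.3887, 55.8601 (all ≥ 0, as they must be for A^T A). The largest is λ_max ≈ 55.8601, hence ||A||_2 = sqrt(λ_max) ≈ 7.474.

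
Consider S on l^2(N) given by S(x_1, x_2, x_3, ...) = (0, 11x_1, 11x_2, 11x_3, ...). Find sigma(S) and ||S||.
sigma(S) = closed disk {z in C : |z| ≤ 11}; ||S|| = 11

Note S = 11·U where U is the unit right shift (U x)_k = x_{k-1} (with x_0 := 0); so ||S|| = 11||U|| and sigma(S) = 11·sigma(U). ||S x||^2 = sum_{k≥1} |11x_k|^2 = 121||x||^2, so ||S|| = 11 and sigma(S) ⊂ {|z| ≤ 11}. For any |lambda| < 11, the equation (S - lambda I) x = 0 forces x_1 = 0, then 11x_k = lambda x_{k+1} ⇒ x = 0, so S has no eigenvalues. But (S - lambda I) is not surjective for |lambda| < 11: solving (S - lambda I) x = e_1 would require x_n proportional to (lambda/11)^(-n), which is not in l^2. So every |lambda| < 11 lies in the residual spectrum. The boundary |lambda| = 11 is in the approximate point spectrum (the spectrum is closed). Hence sigma(S) is the closed disk of radius 11.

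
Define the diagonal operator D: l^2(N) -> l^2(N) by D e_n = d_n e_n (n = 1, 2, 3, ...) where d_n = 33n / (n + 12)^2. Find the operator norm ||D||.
||D|| = 11/16 (attained at n = 12)

For D diagonal, ||D|| = sup_n |d_n|. Treat f(x) = 33x / (x + 12)^2 for real x > 0. By the quotient rule, f'(x) = 33(12 - x)/(x + 12)^3, which is positive for x < 12 and negative for x > 12. So f has a unique maximum at x = 12, and since 12 is a positive integer, the supremum over n ≥ 1 is attained at n = 12: d_12 = 33·12/(12 + 12)^2 = 33·12/576 = 11/16. Hence ||D|| = 11/16.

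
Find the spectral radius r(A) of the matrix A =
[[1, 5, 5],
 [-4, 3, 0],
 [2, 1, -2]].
r(A) ≈ 5.0998

The eigenvalues of A are the roots of its characteristic polynomial. With M = A (coefficients from the trace, the sum of principal 2x2 minors, and det A):
  p(λ) = det(λ I - M) = λ^3 - 2λ^2 + 5λ + 96.
No integer candidate from the rational root theorem (±divisors of 96) is a root, so the roots are irrational. The cubic discriminant is Δ = -263440 < 0, so there is one real root and a complex-conjugate pair. p(-4) = -20 and p(-3) = 36 have opposite signs, so a root lies in (-4, -3); Newton's method refines it to λ ≈ -3.6912. Dividing out (λ - (-3.6912)) leaves approximately λ^2 - 5.6912λ + 26.0076. For λ^2 - 5.6912λ + 26.0076 the discriminant is -71.6404. It is negative, so the remaining roots are the complex-conjugate pair λ ≈ 2.8456 ± 4.232i. Their product equals the constant term, so |λ|^2 ≈ 26.0076 and |λ| ≈ 5.0998.
Thus the eigenvalues (to 4 decimals) are -3.6912 (modulus 3.6912); 2.8456 ± 4.232i (modulus 5.0998). The spectral radius is the largest modulus: r(A) ≈ 5.0998. (Cross-check: r(A) ≤ ||A||_2 ≈ 7.4482; equality holds whenever A is normal, though it can also hold for some non-normal A.)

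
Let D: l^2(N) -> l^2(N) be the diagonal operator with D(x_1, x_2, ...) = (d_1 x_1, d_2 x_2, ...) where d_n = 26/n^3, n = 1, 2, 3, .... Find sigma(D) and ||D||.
sigma(D) = {26/n^3 : n ≥ 1} ∪ {0}; ||D|| = 26

A bounded diagonal operator on l^2 with diagonal entries d_n has spectrum equal to the closure of {d_n : n ≥ 1}: every d_n is an eigenvalue (with eigenvector e_n), so {d_n} ⊂ sigma(D); the spectrum is closed, so its closure is too; and for lambda not in the closure, (D - lambda I) has bounded inverse (the diagonal entries 1/(d_n - lambda) are bounded). For our sequence d_n = 26/n^3, n = 1, 2, 3, ...:
  - {d_n} = {26/n^3 : n ≥ 1}; the only limit point is 0
  - closure = {26/n^3 : n ≥ 1} ∪ {0}
For the norm: a diagonal operator has ||D|| = sup_n |d_n|. Here d_n = 26/n^3 is positive and decreasing, so sup_n |d_n| = d_1 = 26. So ||D|| = 26.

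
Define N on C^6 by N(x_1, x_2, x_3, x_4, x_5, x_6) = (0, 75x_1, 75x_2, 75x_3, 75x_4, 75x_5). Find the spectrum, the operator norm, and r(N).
sigma(N) = {0}; ||N|| = 75; r(N) = 0. (N is nilpotent with N^6 = 0.)

On C^6, N is a strictly lower-triangular matrix with 75 on the subdiagonal and zeros elsewhere, so its characteristic polynomial is lambda^6 and every eigenvalue is 0: sigma(N) = {0}. For the operator norm, N e_i = 75e_{i+1} for i = 1, ..., 5 and N e_6 = 0, so the singular values of N are 75 (with multiplicity 5) and 0; hence ||N|| = 75. The spectral radius r(N) = max|lambda| = 0. Note ||N|| > r(N) — characteristic of non-normal nilpotent operators. Indeed N^6 = 0.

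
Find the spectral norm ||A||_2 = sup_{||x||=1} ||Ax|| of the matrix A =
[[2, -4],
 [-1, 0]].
||A||_2 = sqrt((21 + sqrt(377))/2) ≈ 4.4954 (= sqrt(largest eigenvalue of A^T A))

||A||_2 = sigma_max(A) = sqrt(lambda_max(A^T A)). Form the symmetric matrix M = A^T A =
[[5, -8],
 [-8, 16]].
Its characteristic polynomial (trace, determinant of M give the coefficients) is
  p(λ) = det(λ I - M) = λ^2 - 21λ + 16.
For λ^2 - 21λ + 16 the discriminant is 377. It is nonnegative but not a perfect square, so the roots are real and irrational: λ = (21 ± sqrt(377))/2 ≈ 20.2082, 0.7918.
So the eigenvalues of A^T A are ≈ 0.7918, 20.2082 (all ≥ 0, as they must be for A^T A). The largest is λ_max = (21 + sqrt(377))/2 ≈ 20.2082, hence ||A||_2 = sqrt(λ_max) = sqrt((21 + sqrt(377))/2) ≈ 4.4954.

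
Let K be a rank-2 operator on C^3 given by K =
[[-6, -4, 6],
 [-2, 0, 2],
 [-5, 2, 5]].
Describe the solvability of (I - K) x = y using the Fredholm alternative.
(I - K) is invertible (det(I - K) = -10 ≠ 0), so for every y in C^3 the equation (I - K) x = y has a unique solution.

K has rank 2 and factors as K = U V^T = u1 v1^T + u2 v2^T with u1 = (-2, -1, -3), v1 = (2, 0, -2), u2 = (2, 0, -1), v2 = (-1, -2, 1) (multiplying out reproduces the displayed K). The nonzero eigenvalues of U V^T coincide with those of the 2 x 2 matrix G = V^T U = [[v1·u1, v1·u2], [v2·u1, v2·u2]] = [[2, 6], [1, -3]], and by the Sylvester determinant identity det(I_3 - U V^T) = det(I_2 - V^T U) = det([[-1, -6], [-1, 4]]) = (-1)(4) - (-6)(-1) = -10. (Direct check: I - K =
[[7, 4, -6],
 [2, 1, -2],
 [5, -2, -4]]
has determinant -10.) The finite-dimensional Fredholm alternative says: either (I - K) is invertible, or ker(I - K) ≠ {0} and then range(I - K) = ker((I - K)^*)^⊥, with dim ker(I - K) = dim ker((I - K)^*). Since det(I - K) ≠ 0, 1 is not an eigenvalue of K and ker(I - K) = {0}, so we are in the first case: for every y there is a unique x = (I - K)^(-1) y. (Explicitly, by the Woodbury identity, (I - U V^T)^(-1) = I + U (I_2 - G)^(-1) V^T.)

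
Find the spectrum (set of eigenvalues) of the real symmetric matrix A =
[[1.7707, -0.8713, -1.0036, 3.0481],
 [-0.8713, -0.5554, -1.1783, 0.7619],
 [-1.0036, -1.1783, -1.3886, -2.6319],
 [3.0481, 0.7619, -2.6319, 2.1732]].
sigma(A) ≈ {-3, -2, 1, 6}

A is real symmetric, so its spectrum consists of real eigenvalues. Expanding the characteristic polynomial of the displayed matrix gives
  det(λ I - A) = p(λ) = λ^4 + (-2)λ^3 + (-23)λ^2 + (-12.0019)λ + (36).
Solving p(λ) = 0 yields eigenvalues ≈ -3, -2, 1, 6. (A is shown rounded to 4 decimals, so these recover the underlying integer eigenvalues to within that precision.)
Verification: the trace of A = 2 equals the sum of eigenvalues 2, and det(A) ≈ 36.0008 matches the eigenvalue product 36.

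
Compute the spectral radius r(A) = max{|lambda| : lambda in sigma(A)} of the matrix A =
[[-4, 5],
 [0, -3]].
r(A) = 4

The eigenvalues of A are the roots of its characteristic polynomial. With M = A (coefficients from the trace and determinant):
  p(λ) = det(λ I - M) = λ^2 + 7λ + 12.
For λ^2 + 7λ + 12 the discriminant is 1. It is a perfect square (1^2), so the roots are rational: λ = (-7 ± 1)/2 = -3, -4.
Thus the eigenvalues (to 4 decimals) are -3 (modulus 3); -4 (modulus 4). The spectral radius is the largest modulus: r(A) = 4. (Cross-check: r(A) ≤ ||A||_2 ≈ 6.8507; equality holds whenever A is normal, though it can also hold for some non-normal A.)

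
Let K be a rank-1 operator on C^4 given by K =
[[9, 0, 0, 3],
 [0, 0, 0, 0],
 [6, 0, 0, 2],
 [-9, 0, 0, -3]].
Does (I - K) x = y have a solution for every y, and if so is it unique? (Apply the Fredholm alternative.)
(I - K) is invertible (det(I - K) = -5 ≠ 0), so for every y in C^4 the equation (I - K) x = y has a unique solution.

K has rank 1, so it is an outer product K = u v^T: every row of K is a multiple of one row vector. Reading off the entries, u = (-3, 0, -2, 3) and v = (-3, 0, 0, -1) (row i of K equals u_i·v^T). A rank-one matrix u v^T satisfies K u = u (v·u) and kills the (3)-dimensional subspace v^⊥, so its characteristic polynomial is lambda^3 (lambda - v·u) with v·u = tr K = 6. Hence the eigenvalues of I - K are 1 (multiplicity 3) and 1 - (6) = -5, so det(I - K) = -5. (Direct check: I - K =
[[-8, 0, 0, -3],
 [0, 1, 0, 0],
 [-6, 0, 1, -2],
 [9, 0, 0, 4]]
has determinant -5.) The finite-dimensional Fredholm alternative says: either (I - K) is invertible, or ker(I - K) ≠ {0} and then range(I - K) = ker((I - K)^*)^⊥, with dim ker(I - K) = dim ker((I - K)^*). Since det(I - K) ≠ 0, 1 is not an eigenvalue of K and ker(I - K) = {0}, so we are in the first case: for every y there is a unique x = (I - K)^(-1) y. Explicitly, by the Sherman–Morrison formula, (I - u v^T)^(-1) = I + u v^T/(1 - v·u), i.e. (I - K)^(-1) = I + K/(-5).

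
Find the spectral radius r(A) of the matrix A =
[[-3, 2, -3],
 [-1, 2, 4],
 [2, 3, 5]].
r(A) ≈ 7.1403

The eigenvalues of A are the roots of its characteristic polynomial. With M = A (coefficients from the trace, the sum of principal 2x2 minors, and det A):
  p(λ) = det(λ I - M) = λ^3 - 4λ^2 - 15λ - 53.
No integer candidate from the rational root theorem (±divisors of 53) is a root, so the roots are irrational. The cubic discriminant is Δ = -129551 < 0, so there is one real root and a complex-conjugate pair. p(7) = -11 and p(8) = 83 have opposite signs, so a root lies in (7, 8); Newton's method refines it to λ ≈ 7.1403. Dividing out (λ - (7.1403)) leaves approximately λ^2 + 3.1403λ + 7.4227. For λ^2 + 3.1403λ + 7.4227 the discriminant is -19.8292. It is negative, so the remaining roots are the complex-conjugate pair λ ≈ -1.5701 ± 2.2265i. Their product equals the constant term, so |λ|^2 ≈ 7.4227 and |λ| ≈ 2.7245.
Thus the eigenvalues (to 4 decimals) are 7.1403 (modulus 7.1403); -1.5701 ± 2.2265i (modulus 2.7245). The spectral radius is the largest modulus: r(A) ≈ 7.1403. (Cross-check: r(A) ≤ ||A||_2 ≈ 7.8042; equality holds whenever A is normal, though it can also hold for some non-normal A.)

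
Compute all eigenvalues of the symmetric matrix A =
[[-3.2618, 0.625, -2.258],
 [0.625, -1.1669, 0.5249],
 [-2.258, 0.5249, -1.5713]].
sigma(A) ≈ {-5, -1, 0}

A is real symmetric, so its spectrum consists of real eigenvalues. Expanding the characteristic polynomial of the displayed matrix gives
  det(λ I - A) = p(λ) = λ^3 + (6)λ^2 + (5)λ + (0).
Solving p(λ) = 0 yields eigenvalues ≈ -5, -1, 0. (A is shown rounded to 4 decimals, so these recover the underlying integer eigenvalues to within that precision.)
Verification: the trace of A = -6 equals the sum of eigenvalues -6, and det(A) ≈ -0.0002 matches the eigenvalue product 0.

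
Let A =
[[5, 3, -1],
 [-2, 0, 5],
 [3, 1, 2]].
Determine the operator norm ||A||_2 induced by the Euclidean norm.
||A||_2 ≈ 7.0992 (= sqrt(largest eigenvalue of A^T A))

||A||_2 = sigma_max(A) = sqrt(lambda_max(A^T A)). Form the symmetric matrix M = A^T A =
[[38, 18, -9],
 [18, 10, -1],
 [-9, -1, 30]].
Its characteristic polynomial (trace, sum of principal 2x2 minors, determinant of M give the coefficients) is
  p(λ) = det(λ I - M) = λ^3 - 78λ^2 + 1414λ - 1156.
No integer candidate from the rational root theorem (±divisors of 1156) is a root, so the roots are irrational. The cubic discriminant is Δ = 920287904 > 0, so there are three distinct real roots. p(0) = -1156 and p(1) = 181 have opposite signs, so a root lies in (0, 1); Newton's method refines it to λ ≈ 0.8577. p(26) = 456 and p(27) = -157 have opposite signs, so a root lies in (26, 27); Newton's method refines it to λ ≈ 26.7433. p(50) = -456 and p(51) = 731 have opposite signs, so a root lies in (50, 51); Newton's method refines it to λ ≈ 50.399. Check (Vieta): the three roots sum to 78, matching tr M = 78.
So the eigenvalues of A^T A are ≈ 0.8577, 26.7433, 50.399 (all ≥ 0, as they must be for A^T A). The largest is λ_max ≈ 50.399, hence ||A||_2 = sqrt(λ_max) ≈ 7.0992.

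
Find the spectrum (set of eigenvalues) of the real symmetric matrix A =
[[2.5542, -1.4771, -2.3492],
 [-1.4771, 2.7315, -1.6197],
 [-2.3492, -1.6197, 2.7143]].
sigma(A) ≈ {-1, 4, 5}

A is real symmetric, so its spectrum consists of real eigenvalues. Expanding the characteristic polynomial of the displayed matrix gives
  det(λ I - A) = p(λ) = λ^3 + (-8)λ^2 + (11)λ + (20).
Solving p(λ) = 0 yields eigenvalues ≈ -1, 4, 5. (A is shown rounded to 4 decimals, so these recover the underlying integer eigenvalues to within that precision.)
Verification: the trace of A = 8 equals the sum of eigenvalues 8, and det(A) ≈ -20.0009 matches the eigenvalue product -20.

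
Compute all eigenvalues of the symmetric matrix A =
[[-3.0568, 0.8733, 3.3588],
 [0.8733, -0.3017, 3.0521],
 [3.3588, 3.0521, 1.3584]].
sigma(A) ≈ {-5, -2, 5}

A is real symmetric, so its spectrum consists of real eigenvalues. Expanding the characteristic polynomial of the displayed matrix gives
  det(λ I - A) = p(λ) = λ^3 + (2)λ^2 + (-25)λ + (-50).
Solving p(λ) = 0 yields eigenvalues ≈ -5, -2, 5. (A is shown rounded to 4 decimals, so these recover the underlying integer eigenvalues to within that precision.)
Verification: the trace of A = -2 equals the sum of eigenvalues -2, and det(A) ≈ 50.0006 matches the eigenvalue product 50.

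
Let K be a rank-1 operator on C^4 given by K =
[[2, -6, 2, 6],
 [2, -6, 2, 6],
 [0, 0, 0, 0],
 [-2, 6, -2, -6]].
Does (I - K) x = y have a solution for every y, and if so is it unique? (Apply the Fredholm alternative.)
(I - K) is invertible (det(I - K) = 11 ≠ 0), so for every y in C^4 the equation (I - K) x = y has a unique solution.

K has rank 1, so it is an outer product K = u v^T: every row of K is a multiple of one row vector. Reading off the entries, u = (2, 2, 0, -2) and v = (1, -3, 1, 3) (row i of K equals u_i·v^T). A rank-one matrix u v^T satisfies K u = u (v·u) and kills the (3)-dimensional subspace v^⊥, so its characteristic polynomial is lambda^3 (lambda - v·u) with v·u = tr K = -10. Hence the eigenvalues of I - K are 1 (multiplicity 3) and 1 - (-10) = 11, so det(I - K) = 11. (Direct check: I - K =
[[-1, 6, -2, -6],
 [-2, 7, -2, -6],
 [0, 0, 1, 0],
 [2, -6, 2, 7]]
has determinant 11.) The finite-dimensional Fredholm alternative says: either (I - K) is invertible, or ker(I - K) ≠ {0} and then range(I - K) = ker((I - K)^*)^⊥, with dim ker(I - K) = dim ker((I - K)^*). Since det(I - K) ≠ 0, 1 is not an eigenvalue of K and ker(I - K) = {0}, so we are in the first case: for every y there is a unique x = (I - K)^(-1) y. Explicitly, by the Sherman–Morrison formula, (I - u v^T)^(-1) = I + u v^T/(1 - v·u), i.e. (I - K)^(-1) = I + K/(11).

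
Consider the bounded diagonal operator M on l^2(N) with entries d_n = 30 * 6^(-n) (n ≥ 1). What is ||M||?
||M|| = 5 (attained at n = 1)

For M diagonal, ||M|| = sup_n |d_n|. The sequence d_n = 30 * 6^(-n) is positive and strictly decreasing (ratio 6^(-1) < 1), so the supremum is d_1 = 30/6 = 5. Hence ||M|| = 5.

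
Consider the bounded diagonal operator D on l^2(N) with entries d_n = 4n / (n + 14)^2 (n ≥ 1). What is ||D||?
||D|| = 1/14 (attained at n = 14)

For D diagonal, ||D|| = sup_n |d_n|. Treat f(x) = 4x / (x + 14)^2 for real x > 0. By the quotient rule, f'(x) = 4(14 - x)/(x + 14)^3, which is positive for x < 14 and negative for x > 14. So f has a unique maximum at x = 14, and since 14 is a positive integer, the supremum over n ≥ 1 is attained at n = 14: d_14 = 4·14/(14 + 14)^2 = 4·14/784 = 1/14. Hence ||D|| = 1/14.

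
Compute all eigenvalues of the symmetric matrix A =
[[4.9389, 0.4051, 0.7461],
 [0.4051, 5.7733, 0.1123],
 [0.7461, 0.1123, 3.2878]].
sigma(A) ≈ {3, 5, 6}

A is real symmetric, so its spectrum consists of real eigenvalues. Expanding the characteristic polynomial of the displayed matrix gives
  det(λ I - A) = p(λ) = λ^3 + (-14)λ^2 + (63)λ + (-90).
Solving p(λ) = 0 yields eigenvalues ≈ 3, 5, 6. (A is shown rounded to 4 decimals, so these recover the underlying integer eigenvalues to within that precision.)
Verification: the trace of A = 14 equals the sum of eigenvalues 14, and det(A) ≈ 89.9998 matches the eigenvalue product 90.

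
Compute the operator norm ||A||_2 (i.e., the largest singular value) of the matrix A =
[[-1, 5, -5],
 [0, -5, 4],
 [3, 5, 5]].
||A||_2 ≈ 9.5559 (= sqrt(largest eigenvalue of A^T A))

||A||_2 = sigma_max(A) = sqrt(lambda_max(A^T A)). Form the symmetric matrix M = A^T A =
[[10, 10, 20],
 [10, 75, -20],
 [20, -20, 66]].
Its characteristic polynomial (trace, sum of principal 2x2 minors, determinant of M give the coefficients) is
  p(λ) = det(λ I - M) = λ^3 - 151λ^2 + 5460λ - 900.
No integer candidate from the rational root theorem (±divisors of 900) is a root, so the roots are irrational. The cubic discriminant is Δ = 29588706000 > 0, so there are three distinct real roots. p(0) = -900 and p(1) = 4410 have opposite signs, so a root lies in (0, 1); Newton's method refines it to λ ≈ 0.1656. p(59) = 988 and p(60) = -900 have opposite signs, so a root lies in (59, 60); Newton's method refines it to λ ≈ 59.5197. p(91) = -900 and p(92) = 2044 have opposite signs, so a root lies in (91, 92); Newton's method refines it to λ ≈ 91.3147. Check (Vieta): the three roots sum to 151, matching tr M = 151.
So the eigenvalues of A^T A are ≈ 0.1656, 59.5197, 91.3147 (all ≥ 0, as they must be for A^T A). The largest is λ_max ≈ 91.3147, hence ||A||_2 = sqrt(λ_max) ≈ 9.5559.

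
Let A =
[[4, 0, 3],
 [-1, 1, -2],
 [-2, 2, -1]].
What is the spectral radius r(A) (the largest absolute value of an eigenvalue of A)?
r(A) ≈ 2.3444

The eigenvalues of A are the roots of its characteristic polynomial. With M = A (coefficients from the trace, the sum of principal 2x2 minors, and det A):
  p(λ) = det(λ I - M) = λ^3 - 4λ^2 + 9λ - 12.
No integer candidate from the rational root theorem (±divisors of 12) is a root, so the roots are irrational. The cubic discriminant is Δ = -804 < 0, so there is one real root and a complex-conjugate pair. p(2) = -2 and p(3) = 6 have opposite signs, so a root lies in (2, 3); Newton's method refines it to λ ≈ 2.3444. Dividing out (λ - (2.3444)) leaves approximately λ^2 - 1.6556λ + 5.1186. For λ^2 - 1.6556λ + 5.1186 the discriminant is -17.7334. It is negative, so the remaining roots are the complex-conjugate pair λ ≈ 0.8278 ± 2.1056i. Their product equals the constant term, so |λ|^2 ≈ 5.1186 and |λ| ≈ 2.2624.
Thus the eigenvalues (to 4 decimals) are 2.3444 (modulus 2.3444); 0.8278 ± 2.1056i (modulus 2.2624). The spectral radius is the largest modulus: r(A) ≈ 2.3444. (Cross-check: r(A) ≤ ||A||_2 ≈ 5.9359; equality holds whenever A is normal, though it can also hold for some non-normal A.)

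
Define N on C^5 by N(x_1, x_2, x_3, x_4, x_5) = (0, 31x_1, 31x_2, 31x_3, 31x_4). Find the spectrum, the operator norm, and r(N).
sigma(N) = {0}; ||N|| = 31; r(N) = 0. (N is nilpotent with N^5 = 0.)

On C^5, N is a strictly lower-triangular matrix with 31 on the subdiagonal and zeros elsewhere, so its characteristic polynomial is lambda^5 and every eigenvalue is 0: sigma(N) = {0}. For the operator norm, N e_i = 31e_{i+1} for i = 1, ..., 4 and N e_5 = 0, so the singular values of N are 31 (with multiplicity 4) and 0; hence ||N|| = 31. The spectral radius r(N) = max|lambda| = 0. Note ||N|| > r(N) — characteristic of non-normal nilpotent operators. Indeed N^5 = 0.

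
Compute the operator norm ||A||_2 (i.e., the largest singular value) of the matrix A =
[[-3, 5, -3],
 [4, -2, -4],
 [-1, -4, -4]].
||A||_2 ≈ 7.8117 (= sqrt(largest eigenvalue of A^T A))

||A||_2 = sigma_max(A) = sqrt(lambda_max(A^T A)). Form the symmetric matrix M = A^T A =
[[26, -19, -3],
 [-19, 45, 9],
 [-3, 9, 41]].
Its characteristic polynomial (trace, sum of principal 2x2 minors, determinant of M give the coefficients) is
  p(λ) = det(λ I - M) = λ^3 - 112λ^2 + 3630λ - 31684.
No integer candidate from the rational root theorem (±divisors of 31684) is a root, so the roots are irrational. The cubic discriminant is Δ = 668889200 > 0, so there are three distinct real roots. p(14) = -72 and p(15) = 941 have opposite signs, so a root lies in (14, 15); Newton's method refines it to λ ≈ 14.0668. p(36) = 500 and p(37) = -49 have opposite signs, so a root lies in (36, 37); Newton's method refines it to λ ≈ 36.9111. p(61) = -25 and p(62) = 1176 have opposite signs, so a root lies in (61, 62); Newton's method refines it to λ ≈ 61.0221. Check (Vieta): the three roots sum to 112, matching tr M = 112.
So the eigenvalues of A^T A are ≈ 14.0668, 36.9111, 61.0221 (all ≥ 0, as they must be for A^T A). The largest is λ_max ≈ 61.0221, hence ||A||_2 = sqrt(λ_max) ≈ 7.8117.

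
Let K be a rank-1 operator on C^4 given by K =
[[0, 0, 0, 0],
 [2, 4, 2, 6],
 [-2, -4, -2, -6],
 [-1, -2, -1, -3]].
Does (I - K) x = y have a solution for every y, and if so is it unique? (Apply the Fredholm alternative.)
(I - K) is invertible (det(I - K) = 2 ≠ 0), so for every y in C^4 the equation (I - K) x = y has a unique solution.

K has rank 1, so it is an outer product K = u v^T: every row of K is a multiple of one row vector. Reading off the entries, u = (0, -2, 2, 1) and v = (-1, -2, -1, -3) (row i of K equals u_i·v^T). A rank-one matrix u v^T satisfies K u = u (v·u) and kills the (3)-dimensional subspace v^⊥, so its characteristic polynomial is lambda^3 (lambda - v·u) with v·u = tr K = -1. Hence the eigenvalues of I - K are 1 (multiplicity 3) and 1 - (-1) = 2, so det(I - K) = 2. (Direct check: I - K =
[[1, 0, 0, 0],
 [-2, -3, -2, -6],
 [2, 4, 3, 6],
 [1, 2, 1, 4]]
has determinant 2.) The finite-dimensional Fredholm alternative says: either (I - K) is invertible, or ker(I - K) ≠ {0} and then range(I - K) = ker((I - K)^*)^⊥, with dim ker(I - K) = dim ker((I - K)^*). Since det(I - K) ≠ 0, 1 is not an eigenvalue of K and ker(I - K) = {0}, so we are in the first case: for every y there is a unique x = (I - K)^(-1) y. Explicitly, by the Sherman–Morrison formula, (I - u v^T)^(-1) = I + u v^T/(1 - v·u), i.e. (I - K)^(-1) = I + K/(2).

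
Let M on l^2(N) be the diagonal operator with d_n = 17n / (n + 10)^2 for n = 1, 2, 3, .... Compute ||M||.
||M|| = 17/40 (attained at n = 10)

For M diagonal, ||M|| = sup_n |d_n|. Treat f(x) = 17x / (x + 10)^2 for real x > 0. By the quotient rule, f'(x) = 17(10 - x)/(x + 10)^3, which is positive for x < 10 and negative for x > 10. So f has a unique maximum at x = 10, and since 10 is a positive integer, the supremum over n ≥ 1 is attained at n = 10: d_10 = 17·10/(10 + 10)^2 = 17·10/400 = 17/40. Hence ||M|| = 17/40.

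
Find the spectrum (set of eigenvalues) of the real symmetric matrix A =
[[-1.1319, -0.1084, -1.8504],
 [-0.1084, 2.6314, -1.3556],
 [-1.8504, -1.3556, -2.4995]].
sigma(A) ≈ {-4, 0, 3}

A is real symmetric, so its spectrum consists of real eigenvalues. Expanding the characteristic polynomial of the displayed matrix gives
  det(λ I - A) = p(λ) = λ^3 + (1)λ^2 + (-12)λ + (0).
Solving p(λ) = 0 yields eigenvalues ≈ -4, 0, 3. (A is shown rounded to 4 decimals, so these recover the underlying integer eigenvalues to within that precision.)
Verification: the trace of A = -1 equals the sum of eigenvalues -1, and det(A) ≈ 0.0004 matches the eigenvalue product 0.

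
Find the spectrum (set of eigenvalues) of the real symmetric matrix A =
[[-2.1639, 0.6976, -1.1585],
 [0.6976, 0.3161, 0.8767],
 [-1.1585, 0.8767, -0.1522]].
sigma(A) ≈ {-3, 0, 1}

A is real symmetric, so its spectrum consists of real eigenvalues. Expanding the characteristic polynomial of the displayed matrix gives
  det(λ I - A) = p(λ) = λ^3 + (2)λ^2 + (-3)λ + (0).
Solving p(λ) = 0 yields eigenvalues ≈ -3, 0, 1. (A is shown rounded to 4 decimals, so these recover the underlying integer eigenvalues to within that precision.)
Verification: the trace of A = -2 equals the sum of eigenvalues -2, and det(A) ≈ 0.0001 matches the eigenvalue product 0.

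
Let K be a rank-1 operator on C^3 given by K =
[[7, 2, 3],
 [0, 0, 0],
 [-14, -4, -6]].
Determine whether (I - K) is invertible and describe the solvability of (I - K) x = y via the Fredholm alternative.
(I - K) is singular (det(I - K) = 0, i.e. 1 ∈ sigma(K)). (I - K) x = y is solvable iff y ⊥ ker((I - K)^*) = span{(7, 2, 3)}, i.e. iff 7y_1 + 2y_2 + 3y_3 = 0. When solvable, the solutions are x = y + c·(1, 0, -2), c arbitrary (ker(I - K) = span{(1, 0, -2)}, dimension 1).

K has rank 1, so it is an outer product K = u v^T: every row of K is a multiple of one row vector. Reading off the entries, u = (1, 0, -2) and v = (7, 2, 3) (row i of K equals u_i·v^T). A rank-one matrix u v^T satisfies K u = u (v·u) and kills the (2)-dimensional subspace v^⊥, so its characteristic polynomial is lambda^2 (lambda - v·u) with v·u = tr K = 1. Hence the eigenvalues of I - K are 1 (multiplicity 2) and 1 - (1) = 0, so det(I - K) = 0. (Direct check: I - K =
[[-6, -2, -3],
 [0, 1, 0],
 [14, 4, 7]]
has determinant 0.) So 1 is an eigenvalue of K and (I - K) is not invertible. The finite-dimensional Fredholm alternative says: either (I - K) is invertible, or ker(I - K) ≠ {0} and then range(I - K) = ker((I - K)^*)^⊥, with dim ker(I - K) = dim ker((I - K)^*). We are in the second case, so we need both kernels. Kernel of I - K: (I - K) u = u - u (v·u) = u - u = 0, so ker(I - K) = span{u} = span{(1, 0, -2)} (it is exactly 1-dimensional because rank(I - K) = 2). Kernel of the adjoint: K is real, so (I - K)^* = I - K^T = I - v u^T, and (I - v u^T) v = v - v (u·v) = 0; hence ker((I - K)^*) = span{v} = span{(7, 2, 3)}. Therefore (I - K) x = y is solvable iff <y, v> = 0, i.e. iff 7y_1 + 2y_2 + 3y_3 = 0. When this holds, K y = u (v·y) = 0, so (I - K) y = y and x = y is a particular solution; the full solution set is the line x = y + c·u = y + c·(1, 0, -2), c ∈ C.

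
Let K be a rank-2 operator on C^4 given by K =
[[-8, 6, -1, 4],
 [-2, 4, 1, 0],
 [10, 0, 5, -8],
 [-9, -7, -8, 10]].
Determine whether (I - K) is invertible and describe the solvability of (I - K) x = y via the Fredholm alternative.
(I - K) is invertible (det(I - K) = -58 ≠ 0), so for every y in C^4 the equation (I - K) x = y has a unique solution.

K has rank 2 and factors as K = U V^T = u1 v1^T + u2 v2^T with u1 = (1, 1, 1, -3), v1 = (1, 3, 2, -2), u2 = (3, 1, -3, 2), v2 = (-3, 1, -1, 2) (multiplying out reproduces the displayed K). The nonzero eigenvalues of U V^T coincide with those of the 2 x 2 matrix G = V^T U = [[v1·u1, v1·u2], [v2·u1, v2·u2]] = [[12, -4], [-9, -1]], and by the Sylvester determinant identity det(I_4 - U V^T) = det(I_2 - V^T U) = det([[-11, 4], [9, 2]]) = (-11)(2) - (4)(9) = -58. (Direct check: I - K =
[[9, -6, 1, -4],
 [2, -3, -1, 0],
 [-10, 0, -4, 8],
 [9, 7, 8, -9]]
has determinant -58.) The finite-dimensional Fredholm alternative says: either (I - K) is invertible, or ker(I - K) ≠ {0} and then range(I - K) = ker((I - K)^*)^⊥, with dim ker(I - K) = dim ker((I - K)^*). Since det(I - K) ≠ 0, 1 is not an eigenvalue of K and ker(I - K) = {0}, so we are in the first case: for every y there is a unique x = (I - K)^(-1) y. (Explicitly, by the Woodbury identity, (I - U V^T)^(-1) = I + U (I_2 - G)^(-1) V^T.)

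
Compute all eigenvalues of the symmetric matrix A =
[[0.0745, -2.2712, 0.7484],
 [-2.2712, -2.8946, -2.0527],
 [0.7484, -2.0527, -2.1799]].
sigma(A) ≈ {-5, -2, 2}

A is real symmetric, so its spectrum consists of real eigenvalues. Expanding the characteristic polynomial of the displayed matrix gives
  det(λ I - A) = p(λ) = λ^3 + (5)λ^2 + (-4)λ + (-20).
Solving p(λ) = 0 yields eigenvalues ≈ -5, -2, 2. (A is shown rounded to 4 decimals, so these recover the underlying integer eigenvalues to within that precision.)
Verification: the trace of A = -5 equals the sum of eigenvalues -5, and det(A) ≈ 20.0004 matches the eigenvalue product 20.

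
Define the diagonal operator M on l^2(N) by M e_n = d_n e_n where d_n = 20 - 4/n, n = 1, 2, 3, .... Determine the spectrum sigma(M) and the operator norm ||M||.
sigma(M) = {20 - 4/n : n ≥ 1} ∪ {20}; ||M|| = 20

A bounded diagonal operator on l^2 with diagonal entries d_n has spectrum equal to the closure of {d_n : n ≥ 1}: every d_n is an eigenvalue (with eigenvector e_n), so {d_n} ⊂ sigma(M); the spectrum is closed, so its closure is too; and for lambda not in the closure, (M - lambda I) has bounded inverse (the diagonal entries 1/(d_n - lambda) are bounded). For our sequence d_n = 20 - 4/n, n = 1, 2, 3, ...:
  - {d_n} = {20 - 4/n : n ≥ 1}; the only limit point is 20
  - closure = {20 - 4/n : n ≥ 1} ∪ {20}
For the norm: a diagonal operator has ||M|| = sup_n |d_n|. Here d_n = 20 - 4/n increases monotonically from d_1 = 16 toward 20, with all terms in [16, 20); so sup_n |d_n| = 20 (the supremum is the limit, not attained). So ||M|| = 20.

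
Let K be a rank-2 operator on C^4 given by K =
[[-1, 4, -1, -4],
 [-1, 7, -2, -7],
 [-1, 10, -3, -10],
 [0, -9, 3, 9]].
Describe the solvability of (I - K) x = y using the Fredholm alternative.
(I - K) is invertible (det(I - K) = -19 ≠ 0), so for every y in C^4 the equation (I - K) x = y has a unique solution.

K has rank 2 and factors as K = U V^T = u1 v1^T + u2 v2^T with u1 = (-1, -2, -3, 3), v1 = (0, -3, 1, 3), u2 = (-1, -1, -1, 0), v2 = (1, -1, 0, 1) (multiplying out reproduces the displayed K). The nonzero eigenvalues of U V^T coincide with those of the 2 x 2 matrix G = V^T U = [[v1·u1, v1·u2], [v2·u1, v2·u2]] = [[12, 2], [4, 0]], and by the Sylvester determinant identity det(I_4 - U V^T) = det(I_2 - V^T U) = det([[-11, -2], [-4, 1]]) = (-11)(1) - (-2)(-4) = -19. (Direct check: I - K =
[[2, -4, 1, 4],
 [1, -6, 2, 7],
 [1, -10, 4, 10],
 [0, 9, -3, -8]]
has determinant -19.) The finite-dimensional Fredholm alternative says: either (I - K) is invertible, or ker(I - K) ≠ {0} and then range(I - K) = ker((I - K)^*)^⊥, with dim ker(I - K) = dim ker((I - K)^*). Since det(I - K) ≠ 0, 1 is not an eigenvalue of K and ker(I - K) = {0}, so we are in the first case: for every y there is a unique x = (I - K)^(-1) y. (Explicitly, by the Woodbury identity, (I - U V^T)^(-1) = I + U (I_2 - G)^(-1) V^T.)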